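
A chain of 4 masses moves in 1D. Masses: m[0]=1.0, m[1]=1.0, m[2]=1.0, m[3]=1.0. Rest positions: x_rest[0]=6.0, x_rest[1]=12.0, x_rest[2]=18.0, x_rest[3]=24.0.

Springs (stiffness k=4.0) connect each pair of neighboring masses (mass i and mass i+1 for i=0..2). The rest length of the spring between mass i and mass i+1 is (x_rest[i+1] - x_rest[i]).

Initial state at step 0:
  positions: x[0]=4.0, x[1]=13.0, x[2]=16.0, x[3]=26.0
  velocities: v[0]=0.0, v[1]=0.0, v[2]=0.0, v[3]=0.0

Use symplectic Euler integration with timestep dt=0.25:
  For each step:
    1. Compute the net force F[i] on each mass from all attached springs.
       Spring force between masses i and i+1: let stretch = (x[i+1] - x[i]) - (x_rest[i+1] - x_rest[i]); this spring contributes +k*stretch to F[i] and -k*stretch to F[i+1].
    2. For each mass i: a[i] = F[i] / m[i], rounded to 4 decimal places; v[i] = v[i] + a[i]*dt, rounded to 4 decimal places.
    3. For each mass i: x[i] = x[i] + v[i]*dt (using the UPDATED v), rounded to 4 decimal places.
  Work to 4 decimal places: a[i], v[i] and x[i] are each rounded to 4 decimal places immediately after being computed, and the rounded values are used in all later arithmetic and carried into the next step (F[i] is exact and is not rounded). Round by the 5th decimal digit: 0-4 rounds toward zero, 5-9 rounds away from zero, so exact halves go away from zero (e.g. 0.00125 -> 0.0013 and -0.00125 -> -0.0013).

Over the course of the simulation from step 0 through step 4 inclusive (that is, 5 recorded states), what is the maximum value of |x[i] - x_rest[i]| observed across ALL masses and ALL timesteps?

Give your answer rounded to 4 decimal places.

Answer: 2.3281

Derivation:
Step 0: x=[4.0000 13.0000 16.0000 26.0000] v=[0.0000 0.0000 0.0000 0.0000]
Step 1: x=[4.7500 11.5000 17.7500 25.0000] v=[3.0000 -6.0000 7.0000 -4.0000]
Step 2: x=[5.6875 9.8750 19.7500 23.6875] v=[3.7500 -6.5000 8.0000 -5.2500]
Step 3: x=[6.1719 9.6719 20.2656 22.8906] v=[1.9375 -0.8125 2.0625 -3.1875]
Step 4: x=[6.0313 11.2422 18.7891 22.9375] v=[-0.5625 6.2812 -5.9062 0.1875]
Max displacement = 2.3281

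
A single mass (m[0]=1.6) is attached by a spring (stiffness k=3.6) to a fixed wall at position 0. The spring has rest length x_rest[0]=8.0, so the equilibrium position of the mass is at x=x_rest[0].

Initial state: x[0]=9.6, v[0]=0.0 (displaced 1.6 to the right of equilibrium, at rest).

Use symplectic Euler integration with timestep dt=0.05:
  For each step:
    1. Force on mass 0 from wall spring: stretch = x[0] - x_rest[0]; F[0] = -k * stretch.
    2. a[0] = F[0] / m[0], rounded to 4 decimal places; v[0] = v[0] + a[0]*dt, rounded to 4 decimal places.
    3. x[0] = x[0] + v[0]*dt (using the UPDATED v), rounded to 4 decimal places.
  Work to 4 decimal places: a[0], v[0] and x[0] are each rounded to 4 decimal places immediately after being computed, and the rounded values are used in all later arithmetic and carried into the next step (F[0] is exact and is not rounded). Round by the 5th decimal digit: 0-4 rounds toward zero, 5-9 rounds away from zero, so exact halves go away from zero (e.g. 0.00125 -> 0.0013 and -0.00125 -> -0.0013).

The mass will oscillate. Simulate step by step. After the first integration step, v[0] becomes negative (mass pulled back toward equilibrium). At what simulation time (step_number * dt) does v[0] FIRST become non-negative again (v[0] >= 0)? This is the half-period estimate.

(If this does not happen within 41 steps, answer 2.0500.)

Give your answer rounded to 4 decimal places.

Step 0: x=[9.6000] v=[0.0000]
Step 1: x=[9.5910] v=[-0.1800]
Step 2: x=[9.5731] v=[-0.3590]
Step 3: x=[9.5463] v=[-0.5360]
Step 4: x=[9.5108] v=[-0.7100]
Step 5: x=[9.4668] v=[-0.8800]
Step 6: x=[9.4146] v=[-1.0450]
Step 7: x=[9.3544] v=[-1.2041]
Step 8: x=[9.2866] v=[-1.3565]
Step 9: x=[9.2115] v=[-1.5012]
Step 10: x=[9.1296] v=[-1.6375]
Step 11: x=[9.0414] v=[-1.7646]
Step 12: x=[8.9473] v=[-1.8818]
Step 13: x=[8.8479] v=[-1.9884]
Step 14: x=[8.7437] v=[-2.0838]
Step 15: x=[8.6353] v=[-2.1675]
Step 16: x=[8.5234] v=[-2.2390]
Step 17: x=[8.4085] v=[-2.2979]
Step 18: x=[8.2913] v=[-2.3439]
Step 19: x=[8.1725] v=[-2.3767]
Step 20: x=[8.0527] v=[-2.3961]
Step 21: x=[7.9326] v=[-2.4020]
Step 22: x=[7.8129] v=[-2.3944]
Step 23: x=[7.6942] v=[-2.3734]
Step 24: x=[7.5773] v=[-2.3390]
Step 25: x=[7.4627] v=[-2.2914]
Step 26: x=[7.3512] v=[-2.2310]
Step 27: x=[7.2433] v=[-2.1580]
Step 28: x=[7.1397] v=[-2.0729]
Step 29: x=[7.0409] v=[-1.9761]
Step 30: x=[6.9475] v=[-1.8682]
Step 31: x=[6.8600] v=[-1.7498]
Step 32: x=[6.7789] v=[-1.6216]
Step 33: x=[6.7047] v=[-1.4842]
Step 34: x=[6.6378] v=[-1.3385]
Step 35: x=[6.5785] v=[-1.1853]
Step 36: x=[6.5272] v=[-1.0254]
Step 37: x=[6.4842] v=[-0.8597]
Step 38: x=[6.4497] v=[-0.6892]
Step 39: x=[6.4240] v=[-0.5148]
Step 40: x=[6.4071] v=[-0.3375]
Step 41: x=[6.3992] v=[-0.1583]
v[0] did not become non-negative within 41 steps; using fallback time=2.0500

Answer: 2.0500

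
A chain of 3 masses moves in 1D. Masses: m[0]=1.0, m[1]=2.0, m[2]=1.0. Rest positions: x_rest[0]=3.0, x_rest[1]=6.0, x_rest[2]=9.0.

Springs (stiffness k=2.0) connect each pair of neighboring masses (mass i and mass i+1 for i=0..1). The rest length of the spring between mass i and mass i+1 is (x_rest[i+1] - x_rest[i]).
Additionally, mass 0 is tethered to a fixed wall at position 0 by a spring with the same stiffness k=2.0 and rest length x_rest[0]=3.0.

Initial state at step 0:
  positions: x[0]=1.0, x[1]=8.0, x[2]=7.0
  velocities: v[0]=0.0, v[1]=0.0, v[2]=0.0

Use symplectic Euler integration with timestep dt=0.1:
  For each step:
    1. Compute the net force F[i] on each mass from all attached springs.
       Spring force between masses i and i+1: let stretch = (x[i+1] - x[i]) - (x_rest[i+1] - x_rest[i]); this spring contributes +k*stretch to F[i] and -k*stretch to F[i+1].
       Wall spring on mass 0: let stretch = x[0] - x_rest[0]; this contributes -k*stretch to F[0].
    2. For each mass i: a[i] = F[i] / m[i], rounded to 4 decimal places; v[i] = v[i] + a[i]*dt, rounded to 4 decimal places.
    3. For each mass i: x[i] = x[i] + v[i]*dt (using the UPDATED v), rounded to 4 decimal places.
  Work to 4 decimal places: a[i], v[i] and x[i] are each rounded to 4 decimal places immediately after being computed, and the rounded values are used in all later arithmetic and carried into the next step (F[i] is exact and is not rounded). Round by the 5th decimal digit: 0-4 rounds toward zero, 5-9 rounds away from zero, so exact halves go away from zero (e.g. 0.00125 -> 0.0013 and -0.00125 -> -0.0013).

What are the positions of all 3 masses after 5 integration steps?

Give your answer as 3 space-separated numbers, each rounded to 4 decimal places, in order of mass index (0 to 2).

Step 0: x=[1.0000 8.0000 7.0000] v=[0.0000 0.0000 0.0000]
Step 1: x=[1.1200 7.9200 7.0800] v=[1.2000 -0.8000 0.8000]
Step 2: x=[1.3536 7.7636 7.2368] v=[2.3360 -1.5640 1.5680]
Step 3: x=[1.6883 7.5378 7.4641] v=[3.3473 -2.2577 2.2734]
Step 4: x=[2.1063 7.2528 7.7529] v=[4.1795 -2.8500 2.8881]
Step 5: x=[2.5851 6.9213 8.0917] v=[4.7875 -3.3146 3.3881]

Answer: 2.5851 6.9213 8.0917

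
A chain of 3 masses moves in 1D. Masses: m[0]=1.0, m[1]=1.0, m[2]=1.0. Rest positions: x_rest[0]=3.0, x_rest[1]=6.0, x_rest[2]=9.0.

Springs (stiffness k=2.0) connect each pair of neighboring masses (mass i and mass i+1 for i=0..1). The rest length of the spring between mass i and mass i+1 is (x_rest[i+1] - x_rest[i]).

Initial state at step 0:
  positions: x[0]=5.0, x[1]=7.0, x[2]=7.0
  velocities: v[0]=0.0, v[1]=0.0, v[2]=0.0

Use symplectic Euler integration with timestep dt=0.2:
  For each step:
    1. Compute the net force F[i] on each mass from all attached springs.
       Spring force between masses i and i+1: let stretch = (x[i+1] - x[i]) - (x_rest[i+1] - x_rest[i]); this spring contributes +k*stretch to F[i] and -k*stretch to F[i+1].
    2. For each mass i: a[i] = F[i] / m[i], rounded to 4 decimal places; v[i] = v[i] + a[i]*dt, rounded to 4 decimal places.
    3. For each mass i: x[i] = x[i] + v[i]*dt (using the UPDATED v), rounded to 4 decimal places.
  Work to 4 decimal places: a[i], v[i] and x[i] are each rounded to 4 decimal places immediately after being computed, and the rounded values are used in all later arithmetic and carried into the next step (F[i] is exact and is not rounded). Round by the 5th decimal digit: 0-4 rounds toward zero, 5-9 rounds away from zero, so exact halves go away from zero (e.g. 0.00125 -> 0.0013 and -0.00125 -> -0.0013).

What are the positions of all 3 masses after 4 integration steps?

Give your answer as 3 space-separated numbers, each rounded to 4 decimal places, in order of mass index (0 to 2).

Step 0: x=[5.0000 7.0000 7.0000] v=[0.0000 0.0000 0.0000]
Step 1: x=[4.9200 6.8400 7.2400] v=[-0.4000 -0.8000 1.2000]
Step 2: x=[4.7536 6.5584 7.6880] v=[-0.8320 -1.4080 2.2400]
Step 3: x=[4.4916 6.2228 8.2856] v=[-1.3101 -1.6781 2.9882]
Step 4: x=[4.1281 5.9137 8.9582] v=[-1.8176 -1.5455 3.3631]

Answer: 4.1281 5.9137 8.9582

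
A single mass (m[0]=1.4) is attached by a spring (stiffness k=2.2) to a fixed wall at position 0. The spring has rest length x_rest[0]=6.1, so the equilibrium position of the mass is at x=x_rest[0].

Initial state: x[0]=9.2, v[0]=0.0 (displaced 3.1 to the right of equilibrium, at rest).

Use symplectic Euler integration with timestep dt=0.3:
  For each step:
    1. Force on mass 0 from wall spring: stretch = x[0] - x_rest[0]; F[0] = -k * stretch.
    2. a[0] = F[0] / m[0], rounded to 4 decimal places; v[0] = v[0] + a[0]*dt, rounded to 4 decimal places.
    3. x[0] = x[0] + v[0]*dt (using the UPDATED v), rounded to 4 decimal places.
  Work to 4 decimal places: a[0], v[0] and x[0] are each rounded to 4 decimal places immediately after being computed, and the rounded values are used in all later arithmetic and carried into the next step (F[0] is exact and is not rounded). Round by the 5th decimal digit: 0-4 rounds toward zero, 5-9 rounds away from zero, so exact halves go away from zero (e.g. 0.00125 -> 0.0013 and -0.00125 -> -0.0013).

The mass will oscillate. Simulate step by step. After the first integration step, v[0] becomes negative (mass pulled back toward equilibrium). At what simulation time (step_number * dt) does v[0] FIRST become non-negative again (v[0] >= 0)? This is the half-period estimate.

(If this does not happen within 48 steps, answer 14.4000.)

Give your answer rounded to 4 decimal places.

Answer: 2.7000

Derivation:
Step 0: x=[9.2000] v=[0.0000]
Step 1: x=[8.7616] v=[-1.4614]
Step 2: x=[7.9467] v=[-2.7162]
Step 3: x=[6.8707] v=[-3.5868]
Step 4: x=[5.6857] v=[-3.9501]
Step 5: x=[4.5593] v=[-3.7548]
Step 6: x=[3.6508] v=[-3.0285]
Step 7: x=[3.0886] v=[-1.8739]
Step 8: x=[2.9523] v=[-0.4542]
Step 9: x=[3.2612] v=[1.0297]
First v>=0 after going negative at step 9, time=2.7000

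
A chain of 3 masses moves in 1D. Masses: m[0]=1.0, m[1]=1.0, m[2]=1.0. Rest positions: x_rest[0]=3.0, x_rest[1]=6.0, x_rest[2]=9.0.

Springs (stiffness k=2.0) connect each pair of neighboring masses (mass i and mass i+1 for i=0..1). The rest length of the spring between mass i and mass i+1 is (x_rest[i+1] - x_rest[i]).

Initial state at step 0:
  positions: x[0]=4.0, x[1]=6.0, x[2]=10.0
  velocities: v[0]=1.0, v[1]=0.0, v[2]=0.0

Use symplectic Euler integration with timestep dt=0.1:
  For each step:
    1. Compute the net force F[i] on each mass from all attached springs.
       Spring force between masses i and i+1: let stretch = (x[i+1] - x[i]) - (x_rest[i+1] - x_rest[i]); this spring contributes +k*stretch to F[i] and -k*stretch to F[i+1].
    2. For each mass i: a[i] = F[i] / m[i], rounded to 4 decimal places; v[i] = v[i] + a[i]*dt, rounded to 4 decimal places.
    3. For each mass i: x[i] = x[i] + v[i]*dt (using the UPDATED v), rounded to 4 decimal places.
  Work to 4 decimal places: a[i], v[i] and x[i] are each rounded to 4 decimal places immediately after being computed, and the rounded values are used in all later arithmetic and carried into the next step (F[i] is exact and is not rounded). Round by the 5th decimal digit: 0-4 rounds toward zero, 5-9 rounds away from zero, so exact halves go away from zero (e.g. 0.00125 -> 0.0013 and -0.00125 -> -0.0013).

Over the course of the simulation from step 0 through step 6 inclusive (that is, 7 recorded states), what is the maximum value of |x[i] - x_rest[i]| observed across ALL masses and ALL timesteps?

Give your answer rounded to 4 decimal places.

Step 0: x=[4.0000 6.0000 10.0000] v=[1.0000 0.0000 0.0000]
Step 1: x=[4.0800 6.0400 9.9800] v=[0.8000 0.4000 -0.2000]
Step 2: x=[4.1392 6.1196 9.9412] v=[0.5920 0.7960 -0.3880]
Step 3: x=[4.1780 6.2360 9.8860] v=[0.3881 1.1642 -0.5523]
Step 4: x=[4.1980 6.3843 9.8178] v=[0.1997 1.4826 -0.6823]
Step 5: x=[4.2017 6.5575 9.7409] v=[0.0370 1.7320 -0.7690]
Step 6: x=[4.1925 6.7473 9.6603] v=[-0.0918 1.8975 -0.8057]
Max displacement = 1.2017

Answer: 1.2017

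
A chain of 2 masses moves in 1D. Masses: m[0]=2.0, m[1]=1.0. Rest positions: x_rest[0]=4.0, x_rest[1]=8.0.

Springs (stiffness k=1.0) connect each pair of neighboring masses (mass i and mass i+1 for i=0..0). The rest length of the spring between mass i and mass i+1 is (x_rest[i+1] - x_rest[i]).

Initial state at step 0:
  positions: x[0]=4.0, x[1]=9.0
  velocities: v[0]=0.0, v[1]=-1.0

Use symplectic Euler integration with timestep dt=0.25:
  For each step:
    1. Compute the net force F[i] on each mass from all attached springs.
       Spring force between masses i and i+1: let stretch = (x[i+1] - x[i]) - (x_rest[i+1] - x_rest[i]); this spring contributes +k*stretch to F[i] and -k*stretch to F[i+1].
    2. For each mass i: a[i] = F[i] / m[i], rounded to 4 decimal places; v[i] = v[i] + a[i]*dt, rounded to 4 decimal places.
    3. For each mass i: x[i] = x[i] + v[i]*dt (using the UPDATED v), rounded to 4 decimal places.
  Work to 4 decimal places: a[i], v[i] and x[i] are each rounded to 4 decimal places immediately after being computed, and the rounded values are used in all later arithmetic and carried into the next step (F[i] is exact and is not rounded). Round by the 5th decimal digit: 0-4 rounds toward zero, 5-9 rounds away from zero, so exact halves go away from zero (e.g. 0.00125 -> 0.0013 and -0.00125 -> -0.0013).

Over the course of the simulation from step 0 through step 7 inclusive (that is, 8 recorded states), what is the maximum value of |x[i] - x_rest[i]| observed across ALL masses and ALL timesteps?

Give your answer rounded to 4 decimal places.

Answer: 1.1626

Derivation:
Step 0: x=[4.0000 9.0000] v=[0.0000 -1.0000]
Step 1: x=[4.0313 8.6875] v=[0.1250 -1.2500]
Step 2: x=[4.0831 8.3340] v=[0.2070 -1.4141]
Step 3: x=[4.1427 7.9648] v=[0.2384 -1.4768]
Step 4: x=[4.1968 7.6067] v=[0.2162 -1.4323]
Step 5: x=[4.2324 7.2855] v=[0.1424 -1.2848]
Step 6: x=[4.2384 7.0235] v=[0.0240 -1.0481]
Step 7: x=[4.2064 6.8374] v=[-0.1279 -0.7444]
Max displacement = 1.1626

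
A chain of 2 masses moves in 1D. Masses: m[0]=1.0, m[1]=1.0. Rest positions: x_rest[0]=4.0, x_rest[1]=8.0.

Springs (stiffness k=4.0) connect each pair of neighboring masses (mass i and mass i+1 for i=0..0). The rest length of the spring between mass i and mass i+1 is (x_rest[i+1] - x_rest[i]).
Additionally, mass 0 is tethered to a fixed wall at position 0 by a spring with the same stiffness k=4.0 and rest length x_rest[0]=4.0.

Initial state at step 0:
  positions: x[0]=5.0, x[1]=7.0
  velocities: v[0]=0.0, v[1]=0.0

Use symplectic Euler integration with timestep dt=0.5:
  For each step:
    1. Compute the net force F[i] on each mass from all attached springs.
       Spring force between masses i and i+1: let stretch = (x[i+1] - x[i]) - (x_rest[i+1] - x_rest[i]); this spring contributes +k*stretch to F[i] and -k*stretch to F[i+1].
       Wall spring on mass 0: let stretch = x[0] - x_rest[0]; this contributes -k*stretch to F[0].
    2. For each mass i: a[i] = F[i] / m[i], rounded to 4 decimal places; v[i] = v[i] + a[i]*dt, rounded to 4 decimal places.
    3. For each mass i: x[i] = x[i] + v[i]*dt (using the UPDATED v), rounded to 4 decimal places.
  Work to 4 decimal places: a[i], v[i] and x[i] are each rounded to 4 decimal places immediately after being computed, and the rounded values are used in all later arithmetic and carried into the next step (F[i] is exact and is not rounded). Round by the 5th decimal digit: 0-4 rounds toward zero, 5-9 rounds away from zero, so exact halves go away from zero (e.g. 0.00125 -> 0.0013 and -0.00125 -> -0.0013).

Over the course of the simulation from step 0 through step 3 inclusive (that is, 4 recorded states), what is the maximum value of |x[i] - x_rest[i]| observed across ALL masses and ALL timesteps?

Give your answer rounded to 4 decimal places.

Answer: 2.0000

Derivation:
Step 0: x=[5.0000 7.0000] v=[0.0000 0.0000]
Step 1: x=[2.0000 9.0000] v=[-6.0000 4.0000]
Step 2: x=[4.0000 8.0000] v=[4.0000 -2.0000]
Step 3: x=[6.0000 7.0000] v=[4.0000 -2.0000]
Max displacement = 2.0000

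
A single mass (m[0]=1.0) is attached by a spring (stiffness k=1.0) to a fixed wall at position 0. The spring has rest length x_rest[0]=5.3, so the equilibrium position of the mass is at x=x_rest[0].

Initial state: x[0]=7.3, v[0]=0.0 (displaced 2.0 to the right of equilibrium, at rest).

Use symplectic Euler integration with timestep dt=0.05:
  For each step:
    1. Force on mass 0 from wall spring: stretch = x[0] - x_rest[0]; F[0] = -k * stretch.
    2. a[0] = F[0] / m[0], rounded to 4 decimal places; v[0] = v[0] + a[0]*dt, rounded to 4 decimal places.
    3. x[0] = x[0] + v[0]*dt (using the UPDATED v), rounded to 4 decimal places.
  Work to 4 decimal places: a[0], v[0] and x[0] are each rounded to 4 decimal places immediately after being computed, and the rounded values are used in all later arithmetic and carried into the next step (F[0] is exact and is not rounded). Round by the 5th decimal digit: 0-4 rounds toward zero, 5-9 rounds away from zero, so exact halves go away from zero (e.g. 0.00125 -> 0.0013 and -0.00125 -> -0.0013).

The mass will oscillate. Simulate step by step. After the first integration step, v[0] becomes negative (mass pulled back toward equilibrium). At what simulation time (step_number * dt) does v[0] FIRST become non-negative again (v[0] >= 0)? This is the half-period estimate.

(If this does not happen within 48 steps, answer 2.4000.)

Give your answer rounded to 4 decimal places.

Answer: 2.4000

Derivation:
Step 0: x=[7.3000] v=[0.0000]
Step 1: x=[7.2950] v=[-0.1000]
Step 2: x=[7.2850] v=[-0.1998]
Step 3: x=[7.2700] v=[-0.2991]
Step 4: x=[7.2501] v=[-0.3976]
Step 5: x=[7.2253] v=[-0.4951]
Step 6: x=[7.1957] v=[-0.5914]
Step 7: x=[7.1614] v=[-0.6862]
Step 8: x=[7.1224] v=[-0.7793]
Step 9: x=[7.0789] v=[-0.8704]
Step 10: x=[7.0309] v=[-0.9593]
Step 11: x=[6.9786] v=[-1.0458]
Step 12: x=[6.9221] v=[-1.1297]
Step 13: x=[6.8616] v=[-1.2108]
Step 14: x=[6.7972] v=[-1.2889]
Step 15: x=[6.7290] v=[-1.3638]
Step 16: x=[6.6572] v=[-1.4353]
Step 17: x=[6.5820] v=[-1.5032]
Step 18: x=[6.5036] v=[-1.5673]
Step 19: x=[6.4222] v=[-1.6275]
Step 20: x=[6.3380] v=[-1.6836]
Step 21: x=[6.2512] v=[-1.7355]
Step 22: x=[6.1620] v=[-1.7831]
Step 23: x=[6.0707] v=[-1.8262]
Step 24: x=[5.9775] v=[-1.8647]
Step 25: x=[5.8826] v=[-1.8986]
Step 26: x=[5.7862] v=[-1.9277]
Step 27: x=[5.6886] v=[-1.9520]
Step 28: x=[5.5900] v=[-1.9714]
Step 29: x=[5.4907] v=[-1.9859]
Step 30: x=[5.3909] v=[-1.9954]
Step 31: x=[5.2909] v=[-1.9999]
Step 32: x=[5.1909] v=[-1.9994]
Step 33: x=[5.0912] v=[-1.9939]
Step 34: x=[4.9920] v=[-1.9835]
Step 35: x=[4.8936] v=[-1.9681]
Step 36: x=[4.7962] v=[-1.9478]
Step 37: x=[4.7001] v=[-1.9226]
Step 38: x=[4.6055] v=[-1.8926]
Step 39: x=[4.5126] v=[-1.8579]
Step 40: x=[4.4217] v=[-1.8185]
Step 41: x=[4.3330] v=[-1.7746]
Step 42: x=[4.2467] v=[-1.7263]
Step 43: x=[4.1630] v=[-1.6736]
Step 44: x=[4.0822] v=[-1.6168]
Step 45: x=[4.0044] v=[-1.5559]
Step 46: x=[3.9298] v=[-1.4911]
Step 47: x=[3.8587] v=[-1.4226]
Step 48: x=[3.7912] v=[-1.3505]
v[0] did not become non-negative within 48 steps; using fallback time=2.4000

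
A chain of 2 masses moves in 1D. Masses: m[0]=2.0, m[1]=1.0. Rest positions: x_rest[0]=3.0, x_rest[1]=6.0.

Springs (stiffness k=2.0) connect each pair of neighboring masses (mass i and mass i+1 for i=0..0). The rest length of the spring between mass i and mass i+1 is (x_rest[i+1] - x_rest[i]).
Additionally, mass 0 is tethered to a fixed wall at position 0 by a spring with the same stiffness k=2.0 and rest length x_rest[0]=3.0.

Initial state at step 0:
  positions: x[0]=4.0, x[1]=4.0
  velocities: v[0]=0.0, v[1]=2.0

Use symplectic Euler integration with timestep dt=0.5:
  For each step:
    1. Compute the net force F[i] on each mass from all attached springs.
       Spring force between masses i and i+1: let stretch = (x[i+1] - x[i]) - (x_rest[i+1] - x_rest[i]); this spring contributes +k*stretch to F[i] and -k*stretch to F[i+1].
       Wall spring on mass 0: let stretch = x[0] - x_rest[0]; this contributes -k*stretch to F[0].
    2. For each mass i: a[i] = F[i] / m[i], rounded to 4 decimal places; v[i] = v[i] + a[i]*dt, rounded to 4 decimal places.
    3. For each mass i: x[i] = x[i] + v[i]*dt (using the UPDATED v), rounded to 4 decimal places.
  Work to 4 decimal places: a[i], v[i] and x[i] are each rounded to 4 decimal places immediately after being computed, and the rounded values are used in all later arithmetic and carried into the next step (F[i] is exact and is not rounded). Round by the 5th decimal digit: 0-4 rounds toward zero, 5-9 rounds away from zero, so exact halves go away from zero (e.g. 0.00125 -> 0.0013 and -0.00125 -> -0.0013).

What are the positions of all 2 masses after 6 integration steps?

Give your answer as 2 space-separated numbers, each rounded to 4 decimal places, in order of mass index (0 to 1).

Answer: 5.4396 4.9962

Derivation:
Step 0: x=[4.0000 4.0000] v=[0.0000 2.0000]
Step 1: x=[3.0000 6.5000] v=[-2.0000 5.0000]
Step 2: x=[2.1250 8.7500] v=[-1.7500 4.5000]
Step 3: x=[2.3750 9.1875] v=[0.5000 0.8750]
Step 4: x=[3.7344 7.7188] v=[2.7188 -2.9375]
Step 5: x=[5.1563 5.7579] v=[2.8438 -3.9219]
Step 6: x=[5.4396 4.9962] v=[0.5665 -1.5235]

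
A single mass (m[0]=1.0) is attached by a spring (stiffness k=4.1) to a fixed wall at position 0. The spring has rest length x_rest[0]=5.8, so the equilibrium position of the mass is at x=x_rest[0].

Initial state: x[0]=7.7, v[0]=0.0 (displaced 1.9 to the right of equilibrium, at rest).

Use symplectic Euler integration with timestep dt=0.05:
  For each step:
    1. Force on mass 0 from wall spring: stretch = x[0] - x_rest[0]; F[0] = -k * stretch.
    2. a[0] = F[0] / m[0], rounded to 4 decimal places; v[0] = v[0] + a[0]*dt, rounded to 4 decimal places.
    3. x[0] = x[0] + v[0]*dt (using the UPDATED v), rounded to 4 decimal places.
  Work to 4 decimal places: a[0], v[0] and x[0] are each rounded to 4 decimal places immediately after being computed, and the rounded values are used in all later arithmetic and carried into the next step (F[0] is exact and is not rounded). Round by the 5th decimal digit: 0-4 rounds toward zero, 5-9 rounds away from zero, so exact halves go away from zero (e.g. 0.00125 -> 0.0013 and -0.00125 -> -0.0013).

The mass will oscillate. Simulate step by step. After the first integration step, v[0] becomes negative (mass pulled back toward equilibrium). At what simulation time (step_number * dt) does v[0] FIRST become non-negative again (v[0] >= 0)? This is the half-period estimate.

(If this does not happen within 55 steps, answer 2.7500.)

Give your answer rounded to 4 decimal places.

Answer: 1.6000

Derivation:
Step 0: x=[7.7000] v=[0.0000]
Step 1: x=[7.6805] v=[-0.3895]
Step 2: x=[7.6418] v=[-0.7750]
Step 3: x=[7.5842] v=[-1.1526]
Step 4: x=[7.5083] v=[-1.5184]
Step 5: x=[7.4149] v=[-1.8686]
Step 6: x=[7.3049] v=[-2.1997]
Step 7: x=[7.1795] v=[-2.5082]
Step 8: x=[7.0400] v=[-2.7910]
Step 9: x=[6.8877] v=[-3.0452]
Step 10: x=[6.7243] v=[-3.2682]
Step 11: x=[6.5514] v=[-3.4577]
Step 12: x=[6.3708] v=[-3.6117]
Step 13: x=[6.1844] v=[-3.7287]
Step 14: x=[5.9940] v=[-3.8075]
Step 15: x=[5.8016] v=[-3.8473]
Step 16: x=[5.6092] v=[-3.8476]
Step 17: x=[5.4188] v=[-3.8085]
Step 18: x=[5.2323] v=[-3.7304]
Step 19: x=[5.0516] v=[-3.6140]
Step 20: x=[4.8786] v=[-3.4606]
Step 21: x=[4.7150] v=[-3.2717]
Step 22: x=[4.5625] v=[-3.0493]
Step 23: x=[4.4227] v=[-2.7956]
Step 24: x=[4.2970] v=[-2.5133]
Step 25: x=[4.1867] v=[-2.2052]
Step 26: x=[4.0930] v=[-1.8745]
Step 27: x=[4.0168] v=[-1.5246]
Step 28: x=[3.9589] v=[-1.1590]
Step 29: x=[3.9198] v=[-0.7816]
Step 30: x=[3.9000] v=[-0.3962]
Step 31: x=[3.8997] v=[-0.0067]
Step 32: x=[3.9188] v=[0.3829]
First v>=0 after going negative at step 32, time=1.6000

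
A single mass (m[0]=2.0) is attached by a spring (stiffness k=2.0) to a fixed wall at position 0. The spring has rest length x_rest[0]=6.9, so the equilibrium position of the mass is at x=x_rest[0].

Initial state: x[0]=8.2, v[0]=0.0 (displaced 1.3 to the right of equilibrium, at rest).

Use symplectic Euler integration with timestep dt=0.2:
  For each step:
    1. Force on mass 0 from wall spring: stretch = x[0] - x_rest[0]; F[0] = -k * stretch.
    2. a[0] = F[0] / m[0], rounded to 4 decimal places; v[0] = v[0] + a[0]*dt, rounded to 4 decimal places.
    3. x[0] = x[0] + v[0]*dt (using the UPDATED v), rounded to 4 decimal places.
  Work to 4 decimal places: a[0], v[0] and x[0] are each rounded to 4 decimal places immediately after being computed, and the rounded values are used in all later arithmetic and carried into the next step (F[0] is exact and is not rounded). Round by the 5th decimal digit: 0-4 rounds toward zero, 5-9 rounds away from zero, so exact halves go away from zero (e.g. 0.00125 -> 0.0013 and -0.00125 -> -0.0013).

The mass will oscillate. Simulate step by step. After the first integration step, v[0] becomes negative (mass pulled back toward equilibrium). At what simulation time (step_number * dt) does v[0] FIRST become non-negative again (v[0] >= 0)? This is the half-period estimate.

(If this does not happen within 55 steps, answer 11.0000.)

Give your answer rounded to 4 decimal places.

Answer: 3.2000

Derivation:
Step 0: x=[8.2000] v=[0.0000]
Step 1: x=[8.1480] v=[-0.2600]
Step 2: x=[8.0461] v=[-0.5096]
Step 3: x=[7.8983] v=[-0.7388]
Step 4: x=[7.7106] v=[-0.9385]
Step 5: x=[7.4905] v=[-1.1006]
Step 6: x=[7.2468] v=[-1.2187]
Step 7: x=[6.9892] v=[-1.2881]
Step 8: x=[6.7280] v=[-1.3059]
Step 9: x=[6.4737] v=[-1.2715]
Step 10: x=[6.2365] v=[-1.1862]
Step 11: x=[6.0258] v=[-1.0535]
Step 12: x=[5.8501] v=[-0.8787]
Step 13: x=[5.7164] v=[-0.6687]
Step 14: x=[5.6300] v=[-0.4320]
Step 15: x=[5.5944] v=[-0.1780]
Step 16: x=[5.6110] v=[0.0831]
First v>=0 after going negative at step 16, time=3.2000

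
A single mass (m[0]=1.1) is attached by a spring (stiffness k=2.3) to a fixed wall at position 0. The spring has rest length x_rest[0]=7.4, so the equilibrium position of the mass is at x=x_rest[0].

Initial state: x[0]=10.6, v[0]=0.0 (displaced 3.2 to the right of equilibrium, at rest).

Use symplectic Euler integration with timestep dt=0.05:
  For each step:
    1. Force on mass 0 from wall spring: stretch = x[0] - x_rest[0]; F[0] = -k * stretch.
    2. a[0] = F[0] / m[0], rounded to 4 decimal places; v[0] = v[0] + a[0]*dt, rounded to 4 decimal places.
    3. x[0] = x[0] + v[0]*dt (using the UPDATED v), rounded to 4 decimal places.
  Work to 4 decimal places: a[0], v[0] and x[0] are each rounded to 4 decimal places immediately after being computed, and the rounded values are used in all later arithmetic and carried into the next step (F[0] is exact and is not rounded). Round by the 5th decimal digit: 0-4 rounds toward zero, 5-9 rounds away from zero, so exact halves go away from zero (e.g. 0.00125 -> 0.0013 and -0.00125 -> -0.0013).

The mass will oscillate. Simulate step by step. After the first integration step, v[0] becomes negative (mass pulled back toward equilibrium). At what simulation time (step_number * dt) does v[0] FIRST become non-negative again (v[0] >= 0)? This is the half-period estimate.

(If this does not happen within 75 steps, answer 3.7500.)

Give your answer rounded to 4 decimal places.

Step 0: x=[10.6000] v=[0.0000]
Step 1: x=[10.5833] v=[-0.3345]
Step 2: x=[10.5499] v=[-0.6673]
Step 3: x=[10.5001] v=[-0.9966]
Step 4: x=[10.4341] v=[-1.3207]
Step 5: x=[10.3522] v=[-1.6379]
Step 6: x=[10.2549] v=[-1.9465]
Step 7: x=[10.1427] v=[-2.2450]
Step 8: x=[10.0161] v=[-2.5317]
Step 9: x=[9.8758] v=[-2.8052]
Step 10: x=[9.7226] v=[-3.0640]
Step 11: x=[9.5573] v=[-3.3068]
Step 12: x=[9.3807] v=[-3.5323]
Step 13: x=[9.1937] v=[-3.7394]
Step 14: x=[8.9974] v=[-3.9269]
Step 15: x=[8.7927] v=[-4.0939]
Step 16: x=[8.5807] v=[-4.2395]
Step 17: x=[8.3626] v=[-4.3629]
Step 18: x=[8.1394] v=[-4.4635]
Step 19: x=[7.9124] v=[-4.5408]
Step 20: x=[7.6827] v=[-4.5944]
Step 21: x=[7.4515] v=[-4.6240]
Step 22: x=[7.2200] v=[-4.6294]
Step 23: x=[6.9895] v=[-4.6106]
Step 24: x=[6.7611] v=[-4.5677]
Step 25: x=[6.5361] v=[-4.5009]
Step 26: x=[6.3156] v=[-4.4106]
Step 27: x=[6.1007] v=[-4.2972]
Step 28: x=[5.8926] v=[-4.1614]
Step 29: x=[5.6924] v=[-4.0038]
Step 30: x=[5.5011] v=[-3.8253]
Step 31: x=[5.3198] v=[-3.6268]
Step 32: x=[5.1493] v=[-3.4093]
Step 33: x=[4.9906] v=[-3.1740]
Step 34: x=[4.8445] v=[-2.9221]
Step 35: x=[4.7118] v=[-2.6549]
Step 36: x=[4.5931] v=[-2.3739]
Step 37: x=[4.4891] v=[-2.0805]
Step 38: x=[4.4003] v=[-1.7762]
Step 39: x=[4.3272] v=[-1.4626]
Step 40: x=[4.2701] v=[-1.1414]
Step 41: x=[4.2294] v=[-0.8142]
Step 42: x=[4.2053] v=[-0.4827]
Step 43: x=[4.1979] v=[-0.1487]
Step 44: x=[4.2072] v=[0.1861]
First v>=0 after going negative at step 44, time=2.2000

Answer: 2.2000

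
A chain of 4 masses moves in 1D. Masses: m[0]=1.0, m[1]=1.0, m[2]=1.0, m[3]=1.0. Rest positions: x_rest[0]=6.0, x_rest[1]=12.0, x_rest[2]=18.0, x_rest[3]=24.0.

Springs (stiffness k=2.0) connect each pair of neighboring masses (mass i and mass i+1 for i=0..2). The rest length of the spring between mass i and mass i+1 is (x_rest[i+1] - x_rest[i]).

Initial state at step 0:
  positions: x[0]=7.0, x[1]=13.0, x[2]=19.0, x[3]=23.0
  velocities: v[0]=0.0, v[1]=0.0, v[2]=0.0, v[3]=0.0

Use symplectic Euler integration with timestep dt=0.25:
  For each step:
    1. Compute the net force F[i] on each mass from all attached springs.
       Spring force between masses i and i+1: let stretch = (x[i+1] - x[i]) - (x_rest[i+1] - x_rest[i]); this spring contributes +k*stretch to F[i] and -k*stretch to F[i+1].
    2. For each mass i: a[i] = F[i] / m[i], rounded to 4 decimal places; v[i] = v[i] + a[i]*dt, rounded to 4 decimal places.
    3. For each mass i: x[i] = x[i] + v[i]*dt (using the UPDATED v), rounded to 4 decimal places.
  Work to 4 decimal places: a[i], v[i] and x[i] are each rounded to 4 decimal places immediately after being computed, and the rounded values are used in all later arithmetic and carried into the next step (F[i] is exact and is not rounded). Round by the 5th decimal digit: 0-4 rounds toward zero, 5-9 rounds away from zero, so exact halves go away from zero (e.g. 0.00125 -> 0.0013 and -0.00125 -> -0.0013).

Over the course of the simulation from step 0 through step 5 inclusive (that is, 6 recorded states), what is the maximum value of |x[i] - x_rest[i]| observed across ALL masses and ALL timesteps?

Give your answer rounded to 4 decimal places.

Answer: 1.0506

Derivation:
Step 0: x=[7.0000 13.0000 19.0000 23.0000] v=[0.0000 0.0000 0.0000 0.0000]
Step 1: x=[7.0000 13.0000 18.7500 23.2500] v=[0.0000 0.0000 -1.0000 1.0000]
Step 2: x=[7.0000 12.9688 18.3438 23.6875] v=[0.0000 -0.1250 -1.6250 1.7500]
Step 3: x=[6.9961 12.8633 17.9336 24.2071] v=[-0.0156 -0.4219 -1.6407 2.0782]
Step 4: x=[6.9756 12.6582 17.6738 24.6925] v=[-0.0820 -0.8204 -1.0391 1.9415]
Step 5: x=[6.9154 12.3697 17.6644 25.0506] v=[-0.2407 -1.1539 -0.0376 1.4322]
Max displacement = 1.0506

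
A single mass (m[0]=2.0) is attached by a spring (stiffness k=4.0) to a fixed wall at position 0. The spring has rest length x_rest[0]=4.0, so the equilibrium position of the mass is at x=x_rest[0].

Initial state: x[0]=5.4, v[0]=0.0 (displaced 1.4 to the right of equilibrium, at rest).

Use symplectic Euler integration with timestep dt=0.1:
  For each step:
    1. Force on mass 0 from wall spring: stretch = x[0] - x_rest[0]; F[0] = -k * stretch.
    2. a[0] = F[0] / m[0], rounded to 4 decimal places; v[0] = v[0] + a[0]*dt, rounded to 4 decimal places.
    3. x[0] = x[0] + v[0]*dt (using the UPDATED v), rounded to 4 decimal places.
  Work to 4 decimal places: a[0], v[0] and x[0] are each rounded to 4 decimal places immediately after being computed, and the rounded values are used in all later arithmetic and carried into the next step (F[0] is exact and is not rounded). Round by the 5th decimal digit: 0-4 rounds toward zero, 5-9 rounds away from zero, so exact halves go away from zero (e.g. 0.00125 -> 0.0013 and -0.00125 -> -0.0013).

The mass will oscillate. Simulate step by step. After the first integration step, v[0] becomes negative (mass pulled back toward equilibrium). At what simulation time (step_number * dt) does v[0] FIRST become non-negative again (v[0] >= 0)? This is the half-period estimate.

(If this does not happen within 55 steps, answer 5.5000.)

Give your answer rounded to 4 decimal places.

Answer: 2.3000

Derivation:
Step 0: x=[5.4000] v=[0.0000]
Step 1: x=[5.3720] v=[-0.2800]
Step 2: x=[5.3166] v=[-0.5544]
Step 3: x=[5.2348] v=[-0.8177]
Step 4: x=[5.1283] v=[-1.0647]
Step 5: x=[4.9993] v=[-1.2904]
Step 6: x=[4.8503] v=[-1.4903]
Step 7: x=[4.6843] v=[-1.6604]
Step 8: x=[4.5046] v=[-1.7973]
Step 9: x=[4.3148] v=[-1.8982]
Step 10: x=[4.1187] v=[-1.9612]
Step 11: x=[3.9202] v=[-1.9849]
Step 12: x=[3.7233] v=[-1.9689]
Step 13: x=[3.5319] v=[-1.9136]
Step 14: x=[3.3499] v=[-1.8200]
Step 15: x=[3.1809] v=[-1.6900]
Step 16: x=[3.0283] v=[-1.5262]
Step 17: x=[2.8951] v=[-1.3319]
Step 18: x=[2.7840] v=[-1.1109]
Step 19: x=[2.6972] v=[-0.8677]
Step 20: x=[2.6365] v=[-0.6071]
Step 21: x=[2.6031] v=[-0.3344]
Step 22: x=[2.5976] v=[-0.0550]
Step 23: x=[2.6202] v=[0.2255]
First v>=0 after going negative at step 23, time=2.3000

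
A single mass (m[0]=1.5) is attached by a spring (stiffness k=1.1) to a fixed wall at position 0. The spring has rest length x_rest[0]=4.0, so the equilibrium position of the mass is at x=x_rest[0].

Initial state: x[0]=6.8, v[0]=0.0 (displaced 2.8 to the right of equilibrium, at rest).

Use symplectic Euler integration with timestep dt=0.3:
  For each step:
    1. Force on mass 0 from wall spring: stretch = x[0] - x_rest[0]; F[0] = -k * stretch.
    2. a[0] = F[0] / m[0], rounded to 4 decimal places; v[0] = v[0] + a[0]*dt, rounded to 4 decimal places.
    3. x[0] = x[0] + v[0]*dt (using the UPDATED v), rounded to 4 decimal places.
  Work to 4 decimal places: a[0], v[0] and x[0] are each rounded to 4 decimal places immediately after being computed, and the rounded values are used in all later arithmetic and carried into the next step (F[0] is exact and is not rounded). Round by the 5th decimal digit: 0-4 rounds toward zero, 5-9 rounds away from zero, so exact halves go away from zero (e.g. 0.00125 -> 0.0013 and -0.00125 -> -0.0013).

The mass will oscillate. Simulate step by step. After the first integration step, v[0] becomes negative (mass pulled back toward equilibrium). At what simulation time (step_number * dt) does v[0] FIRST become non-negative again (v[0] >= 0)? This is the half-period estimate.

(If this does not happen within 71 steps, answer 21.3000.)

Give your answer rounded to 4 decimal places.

Answer: 3.9000

Derivation:
Step 0: x=[6.8000] v=[0.0000]
Step 1: x=[6.6152] v=[-0.6160]
Step 2: x=[6.2578] v=[-1.1913]
Step 3: x=[5.7514] v=[-1.6880]
Step 4: x=[5.1294] v=[-2.0733]
Step 5: x=[4.4329] v=[-2.3218]
Step 6: x=[3.7078] v=[-2.4171]
Step 7: x=[3.0020] v=[-2.3528]
Step 8: x=[2.3620] v=[-2.1332]
Step 9: x=[1.8302] v=[-1.7728]
Step 10: x=[1.4416] v=[-1.2954]
Step 11: x=[1.2219] v=[-0.7325]
Step 12: x=[1.1855] v=[-0.1213]
Step 13: x=[1.3349] v=[0.4979]
First v>=0 after going negative at step 13, time=3.9000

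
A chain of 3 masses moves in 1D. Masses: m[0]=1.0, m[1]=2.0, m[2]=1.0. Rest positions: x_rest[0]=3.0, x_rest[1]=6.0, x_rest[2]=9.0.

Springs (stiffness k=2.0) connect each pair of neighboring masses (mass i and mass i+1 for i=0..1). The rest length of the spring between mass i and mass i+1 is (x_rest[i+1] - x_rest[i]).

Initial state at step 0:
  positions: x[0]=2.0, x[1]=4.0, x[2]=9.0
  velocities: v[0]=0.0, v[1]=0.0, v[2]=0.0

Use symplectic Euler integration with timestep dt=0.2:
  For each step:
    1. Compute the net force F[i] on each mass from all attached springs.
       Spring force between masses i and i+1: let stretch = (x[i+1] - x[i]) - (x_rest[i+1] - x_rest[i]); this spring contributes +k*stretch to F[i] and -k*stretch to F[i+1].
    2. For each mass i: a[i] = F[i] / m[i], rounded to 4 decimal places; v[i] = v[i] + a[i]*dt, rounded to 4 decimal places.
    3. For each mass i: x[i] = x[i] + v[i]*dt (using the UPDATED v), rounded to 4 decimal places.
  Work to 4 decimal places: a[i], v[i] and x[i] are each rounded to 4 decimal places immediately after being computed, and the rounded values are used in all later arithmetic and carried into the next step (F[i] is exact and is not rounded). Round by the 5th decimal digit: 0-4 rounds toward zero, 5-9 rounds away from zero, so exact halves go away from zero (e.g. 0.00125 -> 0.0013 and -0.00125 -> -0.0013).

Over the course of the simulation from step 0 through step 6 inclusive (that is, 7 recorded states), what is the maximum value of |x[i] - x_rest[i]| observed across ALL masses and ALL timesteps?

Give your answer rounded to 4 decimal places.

Step 0: x=[2.0000 4.0000 9.0000] v=[0.0000 0.0000 0.0000]
Step 1: x=[1.9200 4.1200 8.8400] v=[-0.4000 0.6000 -0.8000]
Step 2: x=[1.7760 4.3408 8.5424] v=[-0.7200 1.1040 -1.4880]
Step 3: x=[1.5972 4.6271 8.1487] v=[-0.8941 1.4314 -1.9686]
Step 4: x=[1.4208 4.9330 7.7133] v=[-0.8821 1.5297 -2.1772]
Step 5: x=[1.2854 5.2097 7.2954] v=[-0.6772 1.3833 -2.0893]
Step 6: x=[1.2239 5.4128 6.9507] v=[-0.3075 1.0156 -1.7236]
Max displacement = 2.0493

Answer: 2.0493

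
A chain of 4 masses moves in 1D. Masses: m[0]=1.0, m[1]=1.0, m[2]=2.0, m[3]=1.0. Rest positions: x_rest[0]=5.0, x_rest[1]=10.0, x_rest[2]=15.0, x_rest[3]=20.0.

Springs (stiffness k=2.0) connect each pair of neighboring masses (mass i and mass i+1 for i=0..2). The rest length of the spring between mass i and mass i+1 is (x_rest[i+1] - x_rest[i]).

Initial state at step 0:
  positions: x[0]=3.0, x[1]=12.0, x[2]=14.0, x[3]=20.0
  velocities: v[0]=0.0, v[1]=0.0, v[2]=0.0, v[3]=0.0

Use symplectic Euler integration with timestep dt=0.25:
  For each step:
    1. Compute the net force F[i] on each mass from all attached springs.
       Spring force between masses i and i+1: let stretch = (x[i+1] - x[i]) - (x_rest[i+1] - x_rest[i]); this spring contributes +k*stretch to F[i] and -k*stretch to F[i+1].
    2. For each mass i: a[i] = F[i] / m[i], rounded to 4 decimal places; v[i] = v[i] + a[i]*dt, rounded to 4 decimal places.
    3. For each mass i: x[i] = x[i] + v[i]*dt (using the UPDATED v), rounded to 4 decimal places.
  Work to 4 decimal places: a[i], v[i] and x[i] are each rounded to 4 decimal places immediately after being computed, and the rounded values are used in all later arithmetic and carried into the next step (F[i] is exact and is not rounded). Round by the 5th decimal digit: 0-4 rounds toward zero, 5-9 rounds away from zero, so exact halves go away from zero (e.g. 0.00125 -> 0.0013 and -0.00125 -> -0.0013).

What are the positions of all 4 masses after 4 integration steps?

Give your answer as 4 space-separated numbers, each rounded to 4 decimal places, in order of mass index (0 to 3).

Step 0: x=[3.0000 12.0000 14.0000 20.0000] v=[0.0000 0.0000 0.0000 0.0000]
Step 1: x=[3.5000 11.1250 14.2500 19.8750] v=[2.0000 -3.5000 1.0000 -0.5000]
Step 2: x=[4.3281 9.6875 14.6563 19.6719] v=[3.3125 -5.7500 1.6250 -0.8125]
Step 3: x=[5.2012 8.2012 15.0655 19.4668] v=[3.4922 -5.9453 1.6367 -0.8203]
Step 4: x=[5.8243 7.1979 15.3208 19.3366] v=[2.4922 -4.0132 1.0210 -0.5210]

Answer: 5.8243 7.1979 15.3208 19.3366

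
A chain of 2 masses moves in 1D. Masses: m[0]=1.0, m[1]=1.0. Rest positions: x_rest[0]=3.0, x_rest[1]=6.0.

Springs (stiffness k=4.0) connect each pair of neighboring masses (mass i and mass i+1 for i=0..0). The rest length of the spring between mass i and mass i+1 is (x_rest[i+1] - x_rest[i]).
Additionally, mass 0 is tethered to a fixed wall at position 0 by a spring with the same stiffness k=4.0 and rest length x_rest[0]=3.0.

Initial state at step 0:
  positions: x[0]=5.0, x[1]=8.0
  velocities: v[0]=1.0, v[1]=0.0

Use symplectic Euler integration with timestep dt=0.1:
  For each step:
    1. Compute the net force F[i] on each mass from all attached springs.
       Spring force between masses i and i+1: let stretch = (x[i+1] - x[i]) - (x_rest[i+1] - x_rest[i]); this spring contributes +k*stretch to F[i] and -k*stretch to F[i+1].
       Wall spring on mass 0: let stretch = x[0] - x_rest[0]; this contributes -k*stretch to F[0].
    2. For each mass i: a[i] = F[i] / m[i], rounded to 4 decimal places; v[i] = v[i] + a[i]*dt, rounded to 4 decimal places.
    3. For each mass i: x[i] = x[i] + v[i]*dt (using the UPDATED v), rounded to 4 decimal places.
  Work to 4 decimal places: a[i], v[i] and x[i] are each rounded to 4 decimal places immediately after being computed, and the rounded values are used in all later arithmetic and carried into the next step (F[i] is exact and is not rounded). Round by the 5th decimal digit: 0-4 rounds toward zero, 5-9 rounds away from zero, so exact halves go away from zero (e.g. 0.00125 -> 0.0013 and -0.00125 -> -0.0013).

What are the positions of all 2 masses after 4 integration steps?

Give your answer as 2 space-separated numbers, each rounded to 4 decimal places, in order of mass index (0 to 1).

Answer: 4.6163 7.9918

Derivation:
Step 0: x=[5.0000 8.0000] v=[1.0000 0.0000]
Step 1: x=[5.0200 8.0000] v=[0.2000 0.0000]
Step 2: x=[4.9584 8.0008] v=[-0.6160 0.0080]
Step 3: x=[4.8202 7.9999] v=[-1.3824 -0.0090]
Step 4: x=[4.6163 7.9918] v=[-2.0386 -0.0809]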